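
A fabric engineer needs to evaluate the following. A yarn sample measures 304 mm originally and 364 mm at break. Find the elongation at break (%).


Formula: Elongation (%) = ((L_break - L0) / L0) * 100
Step 1: Extension = 364 - 304 = 60 mm
Step 2: Elongation = (60 / 304) * 100
Step 3: Elongation = 0.197368 * 100 = 19.7368% ≈ 19.7%

19.7%


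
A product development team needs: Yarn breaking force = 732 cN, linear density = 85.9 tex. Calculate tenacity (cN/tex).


Formula: Tenacity = Breaking force / Linear density
Tenacity = 732 cN / 85.9 tex
Tenacity = 8.52 cN/tex

8.52 cN/tex


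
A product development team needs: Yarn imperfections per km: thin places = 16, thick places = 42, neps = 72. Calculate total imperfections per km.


Formula: Total = thin places + thick places + neps
Total = 16 + 42 + 72
Total = 130 imperfections/km

130 imperfections/km


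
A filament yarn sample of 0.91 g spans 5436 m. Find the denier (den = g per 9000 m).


Formula: den = (mass_g / length_m) * 9000
Substituting: den = (0.91 / 5436) * 9000
Intermediate: 0.91 / 5436 = 0.0001674 g/m
den = 0.0001674 * 9000 = 1.5 denier

1.5 denier


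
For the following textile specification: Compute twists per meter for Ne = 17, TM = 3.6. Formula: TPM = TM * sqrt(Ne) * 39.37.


Formula: TPM = TM * sqrt(Ne) * 39.37
Step 1: sqrt(Ne) = sqrt(17) = 4.1231
Step 2: TM * sqrt(Ne) = 3.6 * 4.1231 = 14.8432
Step 3: TPM = 14.8432 * 39.37 = 584 twists/m

584 twists/m


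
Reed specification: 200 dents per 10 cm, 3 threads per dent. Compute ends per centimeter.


Formula: EPC = (dents per 10 cm * ends per dent) / 10
Step 1: Total ends per 10 cm = 200 * 3 = 600
Step 2: EPC = 600 / 10 = 60.0 ends/cm

60.0 ends/cm


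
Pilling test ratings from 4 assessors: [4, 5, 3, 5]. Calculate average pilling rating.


Formula: Mean = sum / count
Sum = 4 + 5 + 3 + 5 = 17
Mean = 17 / 4 = 4.3

4.3


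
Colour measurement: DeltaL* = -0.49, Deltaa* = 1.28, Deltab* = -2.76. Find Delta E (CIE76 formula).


Formula: Delta E = sqrt(dL*^2 + da*^2 + db*^2)
Step 1: dL*^2 = (-0.49)^2 = 0.2401
Step 2: da*^2 = 1.28^2 = 1.6384
Step 3: db*^2 = (-2.76)^2 = 7.6176
Step 4: Sum = 0.2401 + 1.6384 + 7.6176 = 9.4961
Step 5: Delta E = sqrt(9.4961) = 3.08

3.08 Delta E


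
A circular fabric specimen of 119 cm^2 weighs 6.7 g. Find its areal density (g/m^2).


Formula: GSM = mass_g / area_m2
Step 1: Convert area: 119 cm^2 = 119 / 10000 = 0.0119 m^2
Step 2: GSM = 6.7 g / 0.0119 m^2 = 563.0 g/m^2

563.0 g/m^2


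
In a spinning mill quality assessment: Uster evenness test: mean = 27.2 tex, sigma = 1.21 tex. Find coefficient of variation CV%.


Formula: CV% = (standard deviation / mean) * 100
Step 1: Ratio = 1.21 / 27.2 = 0.044485
Step 2: CV% = 0.044485 * 100 = 4.4485% ≈ 4.4%

4.4%


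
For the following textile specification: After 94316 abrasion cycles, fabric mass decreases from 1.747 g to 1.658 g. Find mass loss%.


Formula: Mass loss% = ((m_before - m_after) / m_before) * 100
Step 1: Mass loss = 1.747 - 1.658 = 0.089 g
Step 2: Ratio = 0.089 / 1.747 = 0.0509445
Step 3: Mass loss% = 0.0509445 * 100 = 5.09445% ≈ 5.09%

5.09%


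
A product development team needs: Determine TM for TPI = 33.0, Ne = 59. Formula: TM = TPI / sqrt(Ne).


Formula: TM = TPI / sqrt(Ne)
Step 1: sqrt(Ne) = sqrt(59) = 7.6811
Step 2: TM = 33.0 / 7.6811 = 4.30

4.30 TM


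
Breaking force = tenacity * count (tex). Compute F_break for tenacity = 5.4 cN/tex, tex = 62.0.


Formula: Breaking force = Tenacity * Linear density
F = 5.4 cN/tex * 62.0 tex
F = 334.80 cN

334.80 cN


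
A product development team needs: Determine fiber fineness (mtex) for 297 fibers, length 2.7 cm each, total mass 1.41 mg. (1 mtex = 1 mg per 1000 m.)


Formula: fineness (mtex) = mass (mg) / total length (km) = (mass_mg / total_length_m) * 1000
Step 1: Convert fiber length: 2.7 cm = 0.027 m
Step 2: Total fiber length = 297 * 0.027 = 8.019 m
Step 3: Linear density = 1.41 mg / 8.019 m = 0.1758 mg/m
Step 4: fineness = 0.1758 * 1000 = 175.8 mtex

175.8 mtex


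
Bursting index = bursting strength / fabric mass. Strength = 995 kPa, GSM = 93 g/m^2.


Formula: Bursting Index = Bursting Strength / Fabric GSM
BI = 995 kPa / 93 g/m^2
BI = 10.699 kPa/(g/m^2)

10.699 kPa/(g/m^2)


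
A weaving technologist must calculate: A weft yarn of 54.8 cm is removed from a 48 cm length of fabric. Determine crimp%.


Formula: Crimp% = ((L_yarn - L_fabric) / L_fabric) * 100
Step 1: Extension = 54.8 - 48 = 6.8 cm
Step 2: Crimp% = (6.8 / 48) * 100
Step 3: Crimp% = 0.141667 * 100 = 14.1667% ≈ 14.2%

14.2%


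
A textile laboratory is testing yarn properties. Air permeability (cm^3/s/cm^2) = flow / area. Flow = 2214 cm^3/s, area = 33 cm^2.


Formula: Air Permeability = Airflow / Test Area
AP = 2214 cm^3/s / 33 cm^2
AP = 67.1 cm^3/s/cm^2

67.1 cm^3/s/cm^2


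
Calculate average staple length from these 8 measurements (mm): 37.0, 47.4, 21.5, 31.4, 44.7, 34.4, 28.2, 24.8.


Formula: Mean = sum of lengths / count
Sum = 37.0 + 47.4 + 21.5 + 31.4 + 44.7 + 34.4 + 28.2 + 24.8
Sum = 269.4 mm
Mean = 269.4 / 8 = 33.68 mm

33.68 mm


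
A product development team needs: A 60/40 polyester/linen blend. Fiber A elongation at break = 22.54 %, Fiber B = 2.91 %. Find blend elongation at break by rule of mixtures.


Formula: Blend property = (fraction_A * property_A) + (fraction_B * property_B)
Step 1: Contribution A = 60/100 * 22.54 % = 13.524 %
Step 2: Contribution B = 40/100 * 2.91 % = 1.164 %
Step 3: Blend elongation at break = 13.524 + 1.164 = 14.688 %

14.688 %


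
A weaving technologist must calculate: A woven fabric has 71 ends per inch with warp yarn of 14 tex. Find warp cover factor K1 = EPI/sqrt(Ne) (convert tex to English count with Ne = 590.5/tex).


Formula: K1 = EPI / sqrt(Ne), with Ne = 590.5 / tex_warp
Step 1: Ne = 590.5 / 14 = 42.179
Step 2: sqrt(Ne) = sqrt(42.179) = 6.4945
Step 3: K1 = 71 / 6.4945 = 10.9

10.9


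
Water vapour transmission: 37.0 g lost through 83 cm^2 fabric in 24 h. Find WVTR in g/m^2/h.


Formula: WVTR = mass_loss / (area * time)
Step 1: Convert area: 83 cm^2 = 0.0083 m^2
Step 2: WVTR = 37.0 g / (0.0083 m^2 * 24 h)
Step 3: WVTR = 37.0 / 0.1992 = 185.7 g/m^2/h

185.7 g/m^2/h


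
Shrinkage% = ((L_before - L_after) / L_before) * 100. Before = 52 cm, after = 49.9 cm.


Formula: Shrinkage% = ((L_before - L_after) / L_before) * 100
Step 1: Shrinkage = 52 - 49.9 = 2.1 cm
Step 2: Shrinkage% = (2.1 / 52) * 100
Step 3: Shrinkage% = 0.040385 * 100 = 4.0385% ≈ 4.0%

4.0%


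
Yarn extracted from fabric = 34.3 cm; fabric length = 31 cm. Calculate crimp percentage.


Formula: Crimp% = ((L_yarn - L_fabric) / L_fabric) * 100
Step 1: Extension = 34.3 - 31 = 3.3 cm
Step 2: Crimp% = (3.3 / 31) * 100
Step 3: Crimp% = 0.106452 * 100 = 10.6452% ≈ 10.6%

10.6%


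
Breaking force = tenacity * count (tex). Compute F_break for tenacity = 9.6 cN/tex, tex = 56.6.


Formula: Breaking force = Tenacity * Linear density
F = 9.6 cN/tex * 56.6 tex
F = 543.36 cN

543.36 cN


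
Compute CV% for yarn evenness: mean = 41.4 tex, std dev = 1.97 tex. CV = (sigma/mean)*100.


Formula: CV% = (standard deviation / mean) * 100
Step 1: Ratio = 1.97 / 41.4 = 0.047585
Step 2: CV% = 0.047585 * 100 = 4.7585% ≈ 4.8%

4.8%


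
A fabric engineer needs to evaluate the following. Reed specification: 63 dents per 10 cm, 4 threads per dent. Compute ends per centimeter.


Formula: EPC = (dents per 10 cm * ends per dent) / 10
Step 1: Total ends per 10 cm = 63 * 4 = 252
Step 2: EPC = 252 / 10 = 25.2 ends/cm

25.2 ends/cm


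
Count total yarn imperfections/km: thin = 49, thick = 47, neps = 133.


Formula: Total = thin places + thick places + neps
Total = 49 + 47 + 133
Total = 229 imperfections/km

229 imperfections/km


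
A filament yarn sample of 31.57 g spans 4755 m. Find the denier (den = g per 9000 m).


Formula: den = (mass_g / length_m) * 9000
Substituting: den = (31.57 / 4755) * 9000
Intermediate: 31.57 / 4755 = 0.00663933 g/m
den = 0.00663933 * 9000 = 59.8 denier

59.8 denier


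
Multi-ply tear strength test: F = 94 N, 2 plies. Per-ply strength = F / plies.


Formula: Per-ply strength = Total force / Number of plies
Per-ply = 94 N / 2
Per-ply = 47 N

47 N


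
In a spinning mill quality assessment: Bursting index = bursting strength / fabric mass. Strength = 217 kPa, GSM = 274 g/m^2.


Formula: Bursting Index = Bursting Strength / Fabric GSM
BI = 217 kPa / 274 g/m^2
BI = 0.792 kPa/(g/m^2)

0.792 kPa/(g/m^2)


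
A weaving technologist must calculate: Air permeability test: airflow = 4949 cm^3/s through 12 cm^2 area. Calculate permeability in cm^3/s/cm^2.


Formula: Air Permeability = Airflow / Test Area
AP = 4949 cm^3/s / 12 cm^2
AP = 412.4 cm^3/s/cm^2

412.4 cm^3/s/cm^2


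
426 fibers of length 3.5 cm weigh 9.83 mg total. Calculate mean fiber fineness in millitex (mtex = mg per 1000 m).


Formula: fineness (mtex) = mass (mg) / total length (km) = (mass_mg / total_length_m) * 1000
Step 1: Convert fiber length: 3.5 cm = 0.035 m
Step 2: Total fiber length = 426 * 0.035 = 14.91 m
Step 3: Linear density = 9.83 mg / 14.91 m = 0.6593 mg/m
Step 4: fineness = 0.6593 * 1000 = 659.3 mtex

659.3 mtex


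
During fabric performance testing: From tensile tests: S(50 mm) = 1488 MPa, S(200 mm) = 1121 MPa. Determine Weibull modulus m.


Formula: m = ln(L1/L2) / ln(S2/S1)
Step 1: ln(L1/L2) = ln(50/200) = -1.38629
Step 2: S2/S1 = 1121/1488 = 0.75336
Step 3: ln(S2/S1) = ln(0.75336) = -0.28321
Step 4: m = -1.38629 / -0.28321 = 4.89

4.89 (Weibull m)


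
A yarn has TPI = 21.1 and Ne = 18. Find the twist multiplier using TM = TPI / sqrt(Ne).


Formula: TM = TPI / sqrt(Ne)
Step 1: sqrt(Ne) = sqrt(18) = 4.2426
Step 2: TM = 21.1 / 4.2426 = 4.97

4.97 TM


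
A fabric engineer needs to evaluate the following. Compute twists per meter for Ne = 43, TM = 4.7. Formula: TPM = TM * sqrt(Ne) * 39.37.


Formula: TPM = TM * sqrt(Ne) * 39.37
Step 1: sqrt(Ne) = sqrt(43) = 6.5574
Step 2: TM * sqrt(Ne) = 4.7 * 6.5574 = 30.8198
Step 3: TPM = 30.8198 * 39.37 = 1213 twists/m

1213 twists/m


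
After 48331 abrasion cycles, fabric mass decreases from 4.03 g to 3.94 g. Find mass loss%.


Formula: Mass loss% = ((m_before - m_after) / m_before) * 100
Step 1: Mass loss = 4.03 - 3.94 = 0.09 g
Step 2: Ratio = 0.09 / 4.03 = 0.0223325
Step 3: Mass loss% = 0.0223325 * 100 = 2.23325% ≈ 2.23%

2.23%


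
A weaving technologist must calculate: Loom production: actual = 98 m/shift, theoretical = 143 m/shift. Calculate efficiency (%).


Formula: Efficiency% = (Actual output / Theoretical output) * 100
Efficiency% = (98 / 143) * 100
Efficiency% = 0.685315 * 100 = 68.5315% ≈ 68.5%

68.5%


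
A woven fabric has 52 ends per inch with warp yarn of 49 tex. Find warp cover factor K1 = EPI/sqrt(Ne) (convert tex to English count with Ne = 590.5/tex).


Formula: K1 = EPI / sqrt(Ne), with Ne = 590.5 / tex_warp
Step 1: Ne = 590.5 / 49 = 12.051
Step 2: sqrt(Ne) = sqrt(12.051) = 3.4715
Step 3: K1 = 52 / 3.4715 = 15.0

15.0


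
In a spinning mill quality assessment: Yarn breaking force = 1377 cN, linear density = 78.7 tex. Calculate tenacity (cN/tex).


Formula: Tenacity = Breaking force / Linear density
Tenacity = 1377 cN / 78.7 tex
Tenacity = 17.50 cN/tex

17.50 cN/tex


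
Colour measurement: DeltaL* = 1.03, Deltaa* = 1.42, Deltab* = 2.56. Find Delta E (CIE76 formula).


Formula: Delta E = sqrt(dL*^2 + da*^2 + db*^2)
Step 1: dL*^2 = 1.03^2 = 1.0609
Step 2: da*^2 = 1.42^2 = 2.0164
Step 3: db*^2 = 2.56^2 = 6.5536
Step 4: Sum = 1.0609 + 2.0164 + 6.5536 = 9.6309
Step 5: Delta E = sqrt(9.6309) = 3.1

3.1 Delta E


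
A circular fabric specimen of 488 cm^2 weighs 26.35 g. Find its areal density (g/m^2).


Formula: GSM = mass_g / area_m2
Step 1: Convert area: 488 cm^2 = 488 / 10000 = 0.0488 m^2
Step 2: GSM = 26.35 g / 0.0488 m^2 = 540.0 g/m^2

540.0 g/m^2


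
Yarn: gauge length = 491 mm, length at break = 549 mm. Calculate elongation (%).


Formula: Elongation (%) = ((L_break - L0) / L0) * 100
Step 1: Extension = 549 - 491 = 58 mm
Step 2: Elongation = (58 / 491) * 100
Step 3: Elongation = 0.118126 * 100 = 11.8126% ≈ 11.8%

11.8%


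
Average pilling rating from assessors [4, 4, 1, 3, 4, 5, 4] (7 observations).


Formula: Mean = sum / count
Sum = 4 + 4 + 1 + 3 + 4 + 5 + 4 = 25
Mean = 25 / 7 = 3.6

3.6


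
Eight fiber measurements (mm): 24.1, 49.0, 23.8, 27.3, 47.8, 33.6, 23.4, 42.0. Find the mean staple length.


Formula: Mean = sum of lengths / count
Sum = 24.1 + 49.0 + 23.8 + 27.3 + 47.8 + 33.6 + 23.4 + 42.0
Sum = 271.0 mm
Mean = 271.0 / 8 = 33.88 mm

33.88 mm


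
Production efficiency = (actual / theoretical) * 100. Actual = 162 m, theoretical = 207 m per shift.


Formula: Efficiency% = (Actual output / Theoretical output) * 100
Efficiency% = (162 / 207) * 100
Efficiency% = 0.782609 * 100 = 78.2609% ≈ 78.3%

78.3%


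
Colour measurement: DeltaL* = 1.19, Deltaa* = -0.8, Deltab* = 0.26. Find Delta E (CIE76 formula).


Formula: Delta E = sqrt(dL*^2 + da*^2 + db*^2)
Step 1: dL*^2 = 1.19^2 = 1.4161
Step 2: da*^2 = (-0.8)^2 = 0.64
Step 3: db*^2 = 0.26^2 = 0.0676
Step 4: Sum = 1.4161 + 0.64 + 0.0676 = 2.1237
Step 5: Delta E = sqrt(2.1237) = 1.46

1.46 Delta E


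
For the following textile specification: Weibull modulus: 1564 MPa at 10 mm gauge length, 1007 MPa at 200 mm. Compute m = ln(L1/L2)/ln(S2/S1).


Formula: m = ln(L1/L2) / ln(S2/S1)
Step 1: ln(L1/L2) = ln(10/200) = -2.99573
Step 2: S2/S1 = 1007/1564 = 0.64386
Step 3: ln(S2/S1) = ln(0.64386) = -0.44027
Step 4: m = -2.99573 / -0.44027 = 6.80

6.80 (Weibull m)


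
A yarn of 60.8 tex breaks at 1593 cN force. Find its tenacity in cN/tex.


Formula: Tenacity = Breaking force / Linear density
Tenacity = 1593 cN / 60.8 tex
Tenacity = 26.20 cN/tex

26.20 cN/tex


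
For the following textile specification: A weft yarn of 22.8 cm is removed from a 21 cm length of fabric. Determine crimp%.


Formula: Crimp% = ((L_yarn - L_fabric) / L_fabric) * 100
Step 1: Extension = 22.8 - 21 = 1.8 cm
Step 2: Crimp% = (1.8 / 21) * 100
Step 3: Crimp% = 0.085714 * 100 = 8.5714% ≈ 8.6%

8.6%


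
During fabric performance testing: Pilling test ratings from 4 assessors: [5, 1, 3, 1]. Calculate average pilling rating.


Formula: Mean = sum / count
Sum = 5 + 1 + 3 + 1 = 10
Mean = 10 / 4 = 2.5

2.5


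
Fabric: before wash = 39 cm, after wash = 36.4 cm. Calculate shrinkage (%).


Formula: Shrinkage% = ((L_before - L_after) / L_before) * 100
Step 1: Shrinkage = 39 - 36.4 = 2.6 cm
Step 2: Shrinkage% = (2.6 / 39) * 100
Step 3: Shrinkage% = 0.066667 * 100 = 6.6667% ≈ 6.7%

6.7%


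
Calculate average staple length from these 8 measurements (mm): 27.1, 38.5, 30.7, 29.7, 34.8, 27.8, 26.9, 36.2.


Formula: Mean = sum of lengths / count
Sum = 27.1 + 38.5 + 30.7 + 29.7 + 34.8 + 27.8 + 26.9 + 36.2
Sum = 251.7 mm
Mean = 251.7 / 8 = 31.46 mm

31.46 mm


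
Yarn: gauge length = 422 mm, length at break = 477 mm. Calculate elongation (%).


Formula: Elongation (%) = ((L_break - L0) / L0) * 100
Step 1: Extension = 477 - 422 = 55 mm
Step 2: Elongation = (55 / 422) * 100
Step 3: Elongation = 0.130332 * 100 = 13.0332% ≈ 13.0%

13.0%


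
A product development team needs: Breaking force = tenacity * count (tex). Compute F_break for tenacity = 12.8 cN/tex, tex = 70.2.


Formula: Breaking force = Tenacity * Linear density
F = 12.8 cN/tex * 70.2 tex
F = 898.56 cN

898.56 cN


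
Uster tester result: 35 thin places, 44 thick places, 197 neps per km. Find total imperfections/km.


Formula: Total = thin places + thick places + neps
Total = 35 + 44 + 197
Total = 276 imperfections/km

276 imperfections/km


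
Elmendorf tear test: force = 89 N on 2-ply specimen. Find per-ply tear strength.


Formula: Per-ply strength = Total force / Number of plies
Per-ply = 89 N / 2
Per-ply = 44.5 N

44.5 N


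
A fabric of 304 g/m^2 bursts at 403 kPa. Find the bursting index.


Formula: Bursting Index = Bursting Strength / Fabric GSM
BI = 403 kPa / 304 g/m^2
BI = 1.326 kPa/(g/m^2)

1.326 kPa/(g/m^2)


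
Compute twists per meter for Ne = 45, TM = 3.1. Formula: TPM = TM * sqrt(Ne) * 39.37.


Formula: TPM = TM * sqrt(Ne) * 39.37
Step 1: sqrt(Ne) = sqrt(45) = 6.7082
Step 2: TM * sqrt(Ne) = 3.1 * 6.7082 = 20.7954
Step 3: TPM = 20.7954 * 39.37 = 819 twists/m

819 twists/m


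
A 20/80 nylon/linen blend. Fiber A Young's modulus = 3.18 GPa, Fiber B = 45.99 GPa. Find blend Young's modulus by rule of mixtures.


Formula: Blend property = (fraction_A * property_A) + (fraction_B * property_B)
Step 1: Contribution A = 20/100 * 3.18 GPa = 0.636 GPa
Step 2: Contribution B = 80/100 * 45.99 GPa = 36.792 GPa
Step 3: Blend Young's modulus = 0.636 + 36.792 = 37.428 GPa

37.428 GPa


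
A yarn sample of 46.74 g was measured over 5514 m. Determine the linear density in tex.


Formula: Tex = (mass_g / length_m) * 1000
Substituting: Tex = (46.74 / 5514) * 1000
Intermediate: 46.74 / 5514 = 0.00847661 g/m
Tex = 0.00847661 * 1000 = 8.48 tex

8.48 tex


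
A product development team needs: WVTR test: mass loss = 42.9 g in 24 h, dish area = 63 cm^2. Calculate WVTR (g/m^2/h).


Formula: WVTR = mass_loss / (area * time)
Step 1: Convert area: 63 cm^2 = 0.0063 m^2
Step 2: WVTR = 42.9 g / (0.0063 m^2 * 24 h)
Step 3: WVTR = 42.9 / 0.1512 = 283.7 g/m^2/h

283.7 g/m^2/h


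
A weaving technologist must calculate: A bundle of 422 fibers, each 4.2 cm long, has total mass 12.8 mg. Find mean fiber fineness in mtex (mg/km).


Formula: fineness (mtex) = mass (mg) / total length (km) = (mass_mg / total_length_m) * 1000
Step 1: Convert fiber length: 4.2 cm = 0.042 m
Step 2: Total fiber length = 422 * 0.042 = 17.724 m
Step 3: Linear density = 12.8 mg / 17.724 m = 0.7222 mg/m
Step 4: fineness = 0.7222 * 1000 = 722.2 mtex

722.2 mtex


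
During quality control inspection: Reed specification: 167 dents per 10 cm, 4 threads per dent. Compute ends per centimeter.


Formula: EPC = (dents per 10 cm * ends per dent) / 10
Step 1: Total ends per 10 cm = 167 * 4 = 668
Step 2: EPC = 668 / 10 = 66.8 ends/cm

66.8 ends/cm


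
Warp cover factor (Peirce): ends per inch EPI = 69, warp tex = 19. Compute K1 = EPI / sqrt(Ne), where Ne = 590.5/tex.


Formula: K1 = EPI / sqrt(Ne), with Ne = 590.5 / tex_warp
Step 1: Ne = 590.5 / 19 = 31.079
Step 2: sqrt(Ne) = sqrt(31.079) = 5.5749
Step 3: K1 = 69 / 5.5749 = 12.4

12.4


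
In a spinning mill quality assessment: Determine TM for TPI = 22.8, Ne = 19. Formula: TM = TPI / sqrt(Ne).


Formula: TM = TPI / sqrt(Ne)
Step 1: sqrt(Ne) = sqrt(19) = 4.3589
Step 2: TM = 22.8 / 4.3589 = 5.23

5.23 TM


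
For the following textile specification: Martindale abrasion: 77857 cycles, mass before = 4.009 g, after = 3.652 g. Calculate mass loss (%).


Formula: Mass loss% = ((m_before - m_after) / m_before) * 100
Step 1: Mass loss = 4.009 - 3.652 = 0.357 g
Step 2: Ratio = 0.357 / 4.009 = 0.0890496
Step 3: Mass loss% = 0.0890496 * 100 = 8.90496% ≈ 8.90%

8.90%


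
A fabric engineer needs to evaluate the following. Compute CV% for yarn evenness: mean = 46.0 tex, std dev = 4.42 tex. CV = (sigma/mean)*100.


Formula: CV% = (standard deviation / mean) * 100
Step 1: Ratio = 4.42 / 46.0 = 0.096087
Step 2: CV% = 0.096087 * 100 = 9.6087% ≈ 9.6%

9.6%


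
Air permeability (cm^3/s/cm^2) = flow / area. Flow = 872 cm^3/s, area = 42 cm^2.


Formula: Air Permeability = Airflow / Test Area
AP = 872 cm^3/s / 42 cm^2
AP = 20.8 cm^3/s/cm^2

20.8 cm^3/s/cm^2


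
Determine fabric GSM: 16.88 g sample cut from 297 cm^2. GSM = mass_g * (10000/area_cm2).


Formula: GSM = mass_g / area_m2
Step 1: Convert area: 297 cm^2 = 297 / 10000 = 0.0297 m^2
Step 2: GSM = 16.88 g / 0.0297 m^2 = 568.4 g/m^2

568.4 g/m^2


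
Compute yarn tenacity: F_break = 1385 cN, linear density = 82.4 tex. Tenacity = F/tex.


Formula: Tenacity = Breaking force / Linear density
Tenacity = 1385 cN / 82.4 tex
Tenacity = 16.81 cN/tex

16.81 cN/tex


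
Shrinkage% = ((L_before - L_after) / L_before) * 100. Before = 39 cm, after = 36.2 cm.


Formula: Shrinkage% = ((L_before - L_after) / L_before) * 100
Step 1: Shrinkage = 39 - 36.2 = 2.8 cm
Step 2: Shrinkage% = (2.8 / 39) * 100
Step 3: Shrinkage% = 0.071795 * 100 = 7.1795% ≈ 7.2%

7.2%


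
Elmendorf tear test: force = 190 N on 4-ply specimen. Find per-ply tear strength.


Formula: Per-ply strength = Total force / Number of plies
Per-ply = 190 N / 4
Per-ply = 47.5 N

47.5 N


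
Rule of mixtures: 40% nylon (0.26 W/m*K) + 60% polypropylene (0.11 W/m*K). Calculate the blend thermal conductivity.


Formula: Blend property = (fraction_A * property_A) + (fraction_B * property_B)
Step 1: Contribution A = 40/100 * 0.26 W/m*K = 0.104 W/m*K
Step 2: Contribution B = 60/100 * 0.11 W/m*K = 0.066 W/m*K
Step 3: Blend thermal conductivity = 0.104 + 0.066 = 0.17 W/m*K

0.17 W/m*K


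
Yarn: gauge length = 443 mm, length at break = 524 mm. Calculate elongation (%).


Formula: Elongation (%) = ((L_break - L0) / L0) * 100
Step 1: Extension = 524 - 443 = 81 mm
Step 2: Elongation = (81 / 443) * 100
Step 3: Elongation = 0.182844 * 100 = 18.2844% ≈ 18.3%

18.3%


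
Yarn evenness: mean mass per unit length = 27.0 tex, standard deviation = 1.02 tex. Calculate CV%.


Formula: CV% = (standard deviation / mean) * 100
Step 1: Ratio = 1.02 / 27.0 = 0.037778
Step 2: CV% = 0.037778 * 100 = 3.7778% ≈ 3.8%

3.8%


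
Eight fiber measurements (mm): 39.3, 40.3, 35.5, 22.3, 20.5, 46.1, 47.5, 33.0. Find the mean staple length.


Formula: Mean = sum of lengths / count
Sum = 39.3 + 40.3 + 35.5 + 22.3 + 20.5 + 46.1 + 47.5 + 33.0
Sum = 284.5 mm
Mean = 284.5 / 8 = 35.56 mm

35.56 mm


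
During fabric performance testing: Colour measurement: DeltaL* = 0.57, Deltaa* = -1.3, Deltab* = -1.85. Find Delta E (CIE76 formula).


Formula: Delta E = sqrt(dL*^2 + da*^2 + db*^2)
Step 1: dL*^2 = 0.57^2 = 0.3249
Step 2: da*^2 = (-1.3)^2 = 1.69
Step 3: db*^2 = (-1.85)^2 = 3.4225
Step 4: Sum = 0.3249 + 1.69 + 3.4225 = 5.4374
Step 5: Delta E = sqrt(5.4374) = 2.33

2.33 Delta E


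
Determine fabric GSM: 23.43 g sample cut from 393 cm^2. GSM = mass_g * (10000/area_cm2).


Formula: GSM = mass_g / area_m2
Step 1: Convert area: 393 cm^2 = 393 / 10000 = 0.0393 m^2
Step 2: GSM = 23.43 g / 0.0393 m^2 = 596.2 g/m^2

596.2 g/m^2


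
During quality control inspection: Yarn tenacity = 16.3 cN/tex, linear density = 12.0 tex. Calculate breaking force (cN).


Formula: Breaking force = Tenacity * Linear density
F = 16.3 cN/tex * 12.0 tex
F = 195.60 cN

195.60 cN


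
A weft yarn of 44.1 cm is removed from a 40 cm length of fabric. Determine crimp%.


Formula: Crimp% = ((L_yarn - L_fabric) / L_fabric) * 100
Step 1: Extension = 44.1 - 40 = 4.1 cm
Step 2: Crimp% = (4.1 / 40) * 100
Step 3: Crimp% = 0.1025 * 100 = 10.25% ≈ 10.3%

10.3%


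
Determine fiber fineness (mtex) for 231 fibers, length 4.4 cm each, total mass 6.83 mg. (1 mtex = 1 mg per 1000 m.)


Formula: fineness (mtex) = mass (mg) / total length (km) = (mass_mg / total_length_m) * 1000
Step 1: Convert fiber length: 4.4 cm = 0.044 m
Step 2: Total fiber length = 231 * 0.044 = 10.164 m
Step 3: Linear density = 6.83 mg / 10.164 m = 0.6720 mg/m
Step 4: fineness = 0.6720 * 1000 = 672.0 mtex

672.0 mtex


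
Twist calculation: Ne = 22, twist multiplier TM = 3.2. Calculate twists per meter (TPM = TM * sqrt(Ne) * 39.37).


Formula: TPM = TM * sqrt(Ne) * 39.37
Step 1: sqrt(Ne) = sqrt(22) = 4.6904
Step 2: TM * sqrt(Ne) = 3.2 * 4.6904 = 15.0093
Step 3: TPM = 15.0093 * 39.37 = 591 twists/m

591 twists/m


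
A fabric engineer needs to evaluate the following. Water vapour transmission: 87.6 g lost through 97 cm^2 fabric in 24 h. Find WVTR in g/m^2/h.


Formula: WVTR = mass_loss / (area * time)
Step 1: Convert area: 97 cm^2 = 0.0097 m^2
Step 2: WVTR = 87.6 g / (0.0097 m^2 * 24 h)
Step 3: WVTR = 87.6 / 0.2328 = 376.3 g/m^2/h

376.3 g/m^2/h


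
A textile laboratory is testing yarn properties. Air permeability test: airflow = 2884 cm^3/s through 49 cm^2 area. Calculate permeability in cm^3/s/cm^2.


Formula: Air Permeability = Airflow / Test Area
AP = 2884 cm^3/s / 49 cm^2
AP = 58.9 cm^3/s/cm^2

58.9 cm^3/s/cm^2


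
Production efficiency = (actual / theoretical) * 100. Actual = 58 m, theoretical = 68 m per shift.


Formula: Efficiency% = (Actual output / Theoretical output) * 100
Efficiency% = (58 / 68) * 100
Efficiency% = 0.852941 * 100 = 85.2941% ≈ 85.3%

85.3%


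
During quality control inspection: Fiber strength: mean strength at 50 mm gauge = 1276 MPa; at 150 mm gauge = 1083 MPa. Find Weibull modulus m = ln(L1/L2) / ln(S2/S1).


Formula: m = ln(L1/L2) / ln(S2/S1)
Step 1: ln(L1/L2) = ln(50/150) = -1.09861
Step 2: S2/S1 = 1083/1276 = 0.84875
Step 3: ln(S2/S1) = ln(0.84875) = -0.16399
Step 4: m = -1.09861 / -0.16399 = 6.70

6.70 (Weibull m)


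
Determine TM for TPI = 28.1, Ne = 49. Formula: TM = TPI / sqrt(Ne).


Formula: TM = TPI / sqrt(Ne)
Step 1: sqrt(Ne) = sqrt(49) = 7
Step 2: TM = 28.1 / 7 = 4.01

4.01 TM


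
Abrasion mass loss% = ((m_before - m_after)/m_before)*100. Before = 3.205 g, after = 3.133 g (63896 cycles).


Formula: Mass loss% = ((m_before - m_after) / m_before) * 100
Step 1: Mass loss = 3.205 - 3.133 = 0.072 g
Step 2: Ratio = 0.072 / 3.205 = 0.0224649
Step 3: Mass loss% = 0.0224649 * 100 = 2.24649% ≈ 2.25%

2.25%


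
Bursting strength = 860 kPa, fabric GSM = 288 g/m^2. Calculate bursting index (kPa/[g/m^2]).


Formula: Bursting Index = Bursting Strength / Fabric GSM
BI = 860 kPa / 288 g/m^2
BI = 2.986 kPa/(g/m^2)

2.986 kPa/(g/m^2)


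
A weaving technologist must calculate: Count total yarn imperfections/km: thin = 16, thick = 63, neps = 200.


Formula: Total = thin places + thick places + neps
Total = 16 + 63 + 200
Total = 279 imperfections/km

279 imperfections/km


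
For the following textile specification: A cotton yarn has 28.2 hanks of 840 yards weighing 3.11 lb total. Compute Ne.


Formula: Ne = hanks / mass_lb
Substituting: Ne = 28.2 / 3.11
Ne = 9.1

9.1 Ne


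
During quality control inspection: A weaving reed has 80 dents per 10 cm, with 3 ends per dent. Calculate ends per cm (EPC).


Formula: EPC = (dents per 10 cm * ends per dent) / 10
Step 1: Total ends per 10 cm = 80 * 3 = 240
Step 2: EPC = 240 / 10 = 24.0 ends/cm

24.0 ends/cm


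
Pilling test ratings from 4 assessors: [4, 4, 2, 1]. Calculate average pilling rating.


Formula: Mean = sum / count
Sum = 4 + 4 + 2 + 1 = 11
Mean = 11 / 4 = 2.8

2.8


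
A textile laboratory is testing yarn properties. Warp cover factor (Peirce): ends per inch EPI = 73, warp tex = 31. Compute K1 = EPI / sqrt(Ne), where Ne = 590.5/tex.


Formula: K1 = EPI / sqrt(Ne), with Ne = 590.5 / tex_warp
Step 1: Ne = 590.5 / 31 = 19.048
Step 2: sqrt(Ne) = sqrt(19.048) = 4.3644
Step 3: K1 = 73 / 4.3644 = 16.7

16.7


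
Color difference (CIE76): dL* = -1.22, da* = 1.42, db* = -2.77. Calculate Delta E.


Formula: Delta E = sqrt(dL*^2 + da*^2 + db*^2)
Step 1: dL*^2 = (-1.22)^2 = 1.4884
Step 2: da*^2 = 1.42^2 = 2.0164
Step 3: db*^2 = (-2.77)^2 = 7.6729
Step 4: Sum = 1.4884 + 2.0164 + 7.6729 = 11.1777
Step 5: Delta E = sqrt(11.1777) = 3.34

3.34 Delta E


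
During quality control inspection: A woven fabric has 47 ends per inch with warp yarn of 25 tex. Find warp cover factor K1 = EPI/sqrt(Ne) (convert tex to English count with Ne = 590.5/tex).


Formula: K1 = EPI / sqrt(Ne), with Ne = 590.5 / tex_warp
Step 1: Ne = 590.5 / 25 = 23.62
Step 2: sqrt(Ne) = sqrt(23.62) = 4.86
Step 3: K1 = 47 / 4.86 = 9.7

9.7


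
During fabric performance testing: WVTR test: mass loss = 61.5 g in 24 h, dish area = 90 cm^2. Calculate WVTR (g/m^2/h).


Formula: WVTR = mass_loss / (area * time)
Step 1: Convert area: 90 cm^2 = 0.009 m^2
Step 2: WVTR = 61.5 g / (0.009 m^2 * 24 h)
Step 3: WVTR = 61.5 / 0.216 = 284.7 g/m^2/h

284.7 g/m^2/h


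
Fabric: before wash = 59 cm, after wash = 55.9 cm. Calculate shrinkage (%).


Formula: Shrinkage% = ((L_before - L_after) / L_before) * 100
Step 1: Shrinkage = 59 - 55.9 = 3.1 cm
Step 2: Shrinkage% = (3.1 / 59) * 100
Step 3: Shrinkage% = 0.052542 * 100 = 5.2542% ≈ 5.3%

5.3%


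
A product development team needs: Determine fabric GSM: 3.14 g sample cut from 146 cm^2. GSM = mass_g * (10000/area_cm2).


Formula: GSM = mass_g / area_m2
Step 1: Convert area: 146 cm^2 = 146 / 10000 = 0.0146 m^2
Step 2: GSM = 3.14 g / 0.0146 m^2 = 215.1 g/m^2

215.1 g/m^2


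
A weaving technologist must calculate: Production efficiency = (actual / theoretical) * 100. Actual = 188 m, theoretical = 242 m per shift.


Formula: Efficiency% = (Actual output / Theoretical output) * 100
Efficiency% = (188 / 242) * 100
Efficiency% = 0.77686 * 100 = 77.686% ≈ 77.7%

77.7%


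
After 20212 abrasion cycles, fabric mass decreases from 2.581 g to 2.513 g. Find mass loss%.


Formula: Mass loss% = ((m_before - m_after) / m_before) * 100
Step 1: Mass loss = 2.581 - 2.513 = 0.068 g
Step 2: Ratio = 0.068 / 2.581 = 0.0263464
Step 3: Mass loss% = 0.0263464 * 100 = 2.63464% ≈ 2.63%

2.63%


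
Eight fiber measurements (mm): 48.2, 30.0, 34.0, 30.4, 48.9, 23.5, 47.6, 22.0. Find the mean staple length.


Formula: Mean = sum of lengths / count
Sum = 48.2 + 30.0 + 34.0 + 30.4 + 48.9 + 23.5 + 47.6 + 22.0
Sum = 284.6 mm
Mean = 284.6 / 8 = 35.58 mm

35.58 mm


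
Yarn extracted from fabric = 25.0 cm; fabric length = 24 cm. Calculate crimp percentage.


Formula: Crimp% = ((L_yarn - L_fabric) / L_fabric) * 100
Step 1: Extension = 25.0 - 24 = 1.0 cm
Step 2: Crimp% = (1.0 / 24) * 100
Step 3: Crimp% = 0.041667 * 100 = 4.1667% ≈ 4.2%

4.2%


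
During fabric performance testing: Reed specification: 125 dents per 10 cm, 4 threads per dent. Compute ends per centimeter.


Formula: EPC = (dents per 10 cm * ends per dent) / 10
Step 1: Total ends per 10 cm = 125 * 4 = 500
Step 2: EPC = 500 / 10 = 50.0 ends/cm

50.0 ends/cm


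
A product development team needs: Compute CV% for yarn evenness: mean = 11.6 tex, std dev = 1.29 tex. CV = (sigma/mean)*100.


Formula: CV% = (standard deviation / mean) * 100
Step 1: Ratio = 1.29 / 11.6 = 0.111207
Step 2: CV% = 0.111207 * 100 = 11.1207% ≈ 11.1%

11.1%


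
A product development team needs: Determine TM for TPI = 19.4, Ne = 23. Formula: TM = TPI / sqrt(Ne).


Formula: TM = TPI / sqrt(Ne)
Step 1: sqrt(Ne) = sqrt(23) = 4.7958
Step 2: TM = 19.4 / 4.7958 = 4.05

4.05 TM


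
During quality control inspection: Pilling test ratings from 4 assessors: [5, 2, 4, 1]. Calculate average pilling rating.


Formula: Mean = sum / count
Sum = 5 + 2 + 4 + 1 = 12
Mean = 12 / 4 = 3.0

3.0


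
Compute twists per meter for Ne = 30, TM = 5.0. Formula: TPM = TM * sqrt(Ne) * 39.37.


Formula: TPM = TM * sqrt(Ne) * 39.37
Step 1: sqrt(Ne) = sqrt(30) = 5.4772
Step 2: TM * sqrt(Ne) = 5.0 * 5.4772 = 27.386
Step 3: TPM = 27.386 * 39.37 = 1078 twists/m

1078 twists/m


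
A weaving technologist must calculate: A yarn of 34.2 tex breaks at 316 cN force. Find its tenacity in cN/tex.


Formula: Tenacity = Breaking force / Linear density
Tenacity = 316 cN / 34.2 tex
Tenacity = 9.24 cN/tex

9.24 cN/tex


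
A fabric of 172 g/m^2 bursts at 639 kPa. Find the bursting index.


Formula: Bursting Index = Bursting Strength / Fabric GSM
BI = 639 kPa / 172 g/m^2
BI = 3.715 kPa/(g/m^2)

3.715 kPa/(g/m^2)


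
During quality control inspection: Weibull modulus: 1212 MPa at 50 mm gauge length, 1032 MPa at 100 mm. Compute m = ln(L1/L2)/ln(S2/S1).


Formula: m = ln(L1/L2) / ln(S2/S1)
Step 1: ln(L1/L2) = ln(50/100) = -0.69315
Step 2: S2/S1 = 1032/1212 = 0.85149
Step 3: ln(S2/S1) = ln(0.85149) = -0.16077
Step 4: m = -0.69315 / -0.16077 = 4.31

4.31 (Weibull m)


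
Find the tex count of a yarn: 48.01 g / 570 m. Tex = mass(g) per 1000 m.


Formula: Tex = (mass_g / length_m) * 1000
Substituting: Tex = (48.01 / 570) * 1000
Intermediate: 48.01 / 570 = 0.08422807 g/m
Tex = 0.08422807 * 1000 = 84.23 tex

84.23 tex


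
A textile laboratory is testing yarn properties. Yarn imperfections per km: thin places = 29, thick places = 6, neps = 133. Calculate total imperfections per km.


Formula: Total = thin places + thick places + neps
Total = 29 + 6 + 133
Total = 168 imperfections/km

168 imperfections/km


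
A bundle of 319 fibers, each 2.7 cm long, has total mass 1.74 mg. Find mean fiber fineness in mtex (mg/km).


Formula: fineness (mtex) = mass (mg) / total length (km) = (mass_mg / total_length_m) * 1000
Step 1: Convert fiber length: 2.7 cm = 0.027 m
Step 2: Total fiber length = 319 * 0.027 = 8.613 m
Step 3: Linear density = 1.74 mg / 8.613 m = 0.2020 mg/m
Step 4: fineness = 0.2020 * 1000 = 202.0 mtex

202.0 mtex


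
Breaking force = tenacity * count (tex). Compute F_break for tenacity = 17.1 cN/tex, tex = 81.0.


Formula: Breaking force = Tenacity * Linear density
F = 17.1 cN/tex * 81.0 tex
F = 1385.10 cN

1385.10 cN


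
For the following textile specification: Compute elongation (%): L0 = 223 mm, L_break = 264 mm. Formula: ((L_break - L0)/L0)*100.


Formula: Elongation (%) = ((L_break - L0) / L0) * 100
Step 1: Extension = 264 - 223 = 41 mm
Step 2: Elongation = (41 / 223) * 100
Step 3: Elongation = 0.183857 * 100 = 18.3857% ≈ 18.4%

18.4%


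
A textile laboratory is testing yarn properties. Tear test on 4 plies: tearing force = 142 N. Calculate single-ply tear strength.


Formula: Per-ply strength = Total force / Number of plies
Per-ply = 142 N / 4
Per-ply = 35.5 N

35.5 N


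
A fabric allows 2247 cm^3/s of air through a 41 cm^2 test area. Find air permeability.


Formula: Air Permeability = Airflow / Test Area
AP = 2247 cm^3/s / 41 cm^2
AP = 54.8 cm^3/s/cm^2

54.8 cm^3/s/cm^2


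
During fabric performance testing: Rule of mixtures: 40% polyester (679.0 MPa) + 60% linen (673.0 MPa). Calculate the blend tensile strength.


Formula: Blend property = (fraction_A * property_A) + (fraction_B * property_B)
Step 1: Contribution A = 40/100 * 679.0 MPa = 271.6 MPa
Step 2: Contribution B = 60/100 * 673.0 MPa = 403.8 MPa
Step 3: Blend tensile strength = 271.6 + 403.8 = 675.4 MPa

675.4 MPa


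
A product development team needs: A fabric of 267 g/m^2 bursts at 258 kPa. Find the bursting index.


Formula: Bursting Index = Bursting Strength / Fabric GSM
BI = 258 kPa / 267 g/m^2
BI = 0.966 kPa/(g/m^2)

0.966 kPa/(g/m^2)


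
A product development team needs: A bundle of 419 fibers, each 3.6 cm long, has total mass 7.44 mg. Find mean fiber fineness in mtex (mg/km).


Formula: fineness (mtex) = mass (mg) / total length (km) = (mass_mg / total_length_m) * 1000
Step 1: Convert fiber length: 3.6 cm = 0.036 m
Step 2: Total fiber length = 419 * 0.036 = 15.084 m
Step 3: Linear density = 7.44 mg / 15.084 m = 0.4932 mg/m
Step 4: fineness = 0.4932 * 1000 = 493.2 mtex

493.2 mtex


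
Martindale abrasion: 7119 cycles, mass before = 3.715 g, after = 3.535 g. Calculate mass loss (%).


Formula: Mass loss% = ((m_before - m_after) / m_before) * 100
Step 1: Mass loss = 3.715 - 3.535 = 0.18 g
Step 2: Ratio = 0.18 / 3.715 = 0.0484522
Step 3: Mass loss% = 0.0484522 * 100 = 4.84522% ≈ 4.85%

4.85%


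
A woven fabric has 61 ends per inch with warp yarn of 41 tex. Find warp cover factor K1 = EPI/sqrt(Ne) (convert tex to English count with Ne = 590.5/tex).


Formula: K1 = EPI / sqrt(Ne), with Ne = 590.5 / tex_warp
Step 1: Ne = 590.5 / 41 = 14.402
Step 2: sqrt(Ne) = sqrt(14.402) = 3.795
Step 3: K1 = 61 / 3.795 = 16.1

16.1


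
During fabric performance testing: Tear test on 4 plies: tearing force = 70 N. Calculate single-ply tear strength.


Formula: Per-ply strength = Total force / Number of plies
Per-ply = 70 N / 4
Per-ply = 17.5 N

17.5 N


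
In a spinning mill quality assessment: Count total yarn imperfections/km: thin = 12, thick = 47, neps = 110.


Formula: Total = thin places + thick places + neps
Total = 12 + 47 + 110
Total = 169 imperfections/km

169 imperfections/km


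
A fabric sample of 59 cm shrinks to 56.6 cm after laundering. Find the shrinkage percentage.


Formula: Shrinkage% = ((L_before - L_after) / L_before) * 100
Step 1: Shrinkage = 59 - 56.6 = 2.4 cm
Step 2: Shrinkage% = (2.4 / 59) * 100
Step 3: Shrinkage% = 0.040678 * 100 = 4.0678% ≈ 4.1%

4.1%


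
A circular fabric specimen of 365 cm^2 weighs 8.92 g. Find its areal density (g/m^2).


Formula: GSM = mass_g / area_m2
Step 1: Convert area: 365 cm^2 = 365 / 10000 = 0.0365 m^2
Step 2: GSM = 8.92 g / 0.0365 m^2 = 244.4 g/m^2

244.4 g/m^2


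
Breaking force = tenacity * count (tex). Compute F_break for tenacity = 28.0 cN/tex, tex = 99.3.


Formula: Breaking force = Tenacity * Linear density
F = 28.0 cN/tex * 99.3 tex
F = 2780.40 cN

2780.40 cN


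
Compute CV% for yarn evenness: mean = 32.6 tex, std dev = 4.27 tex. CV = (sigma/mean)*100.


Formula: CV% = (standard deviation / mean) * 100
Step 1: Ratio = 4.27 / 32.6 = 0.130982
Step 2: CV% = 0.130982 * 100 = 13.0982% ≈ 13.1%

13.1%


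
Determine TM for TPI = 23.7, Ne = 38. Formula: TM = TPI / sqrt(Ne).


Formula: TM = TPI / sqrt(Ne)
Step 1: sqrt(Ne) = sqrt(38) = 6.1644
Step 2: TM = 23.7 / 6.1644 = 3.84

3.84 TM


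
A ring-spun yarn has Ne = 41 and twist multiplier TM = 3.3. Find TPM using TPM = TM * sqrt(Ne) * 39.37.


Formula: TPM = TM * sqrt(Ne) * 39.37
Step 1: sqrt(Ne) = sqrt(41) = 6.4031
Step 2: TM * sqrt(Ne) = 3.3 * 6.4031 = 21.1302
Step 3: TPM = 21.1302 * 39.37 = 832 twists/m

832 twists/m


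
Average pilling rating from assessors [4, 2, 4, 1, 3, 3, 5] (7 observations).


Formula: Mean = sum / count
Sum = 4 + 2 + 4 + 1 + 3 + 3 + 5 = 22
Mean = 22 / 7 = 3.1

3.1


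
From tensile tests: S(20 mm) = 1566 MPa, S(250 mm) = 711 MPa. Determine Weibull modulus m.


Formula: m = ln(L1/L2) / ln(S2/S1)
Step 1: ln(L1/L2) = ln(20/250) = -2.52573
Step 2: S2/S1 = 711/1566 = 0.45402
Step 3: ln(S2/S1) = ln(0.45402) = -0.78961
Step 4: m = -2.52573 / -0.78961 = 3.20

3.20 (Weibull m)


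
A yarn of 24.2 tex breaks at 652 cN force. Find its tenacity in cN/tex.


Formula: Tenacity = Breaking force / Linear density
Tenacity = 652 cN / 24.2 tex
Tenacity = 26.94 cN/tex

26.94 cN/tex


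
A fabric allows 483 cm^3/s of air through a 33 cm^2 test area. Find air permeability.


Formula: Air Permeability = Airflow / Test Area
AP = 483 cm^3/s / 33 cm^2
AP = 14.6 cm^3/s/cm^2

14.6 cm^3/s/cm^2


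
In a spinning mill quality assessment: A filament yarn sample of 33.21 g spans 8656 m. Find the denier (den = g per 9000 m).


Formula: den = (mass_g / length_m) * 9000
Substituting: den = (33.21 / 8656) * 9000
Intermediate: 33.21 / 8656 = 0.00383665 g/m
den = 0.00383665 * 9000 = 34.5 denier

34.5 denier


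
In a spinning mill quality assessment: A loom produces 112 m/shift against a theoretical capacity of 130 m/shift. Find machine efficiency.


Formula: Efficiency% = (Actual output / Theoretical output) * 100
Efficiency% = (112 / 130) * 100
Efficiency% = 0.861538 * 100 = 86.1538% ≈ 86.2%

86.2%


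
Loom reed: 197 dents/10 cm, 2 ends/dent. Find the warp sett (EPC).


Formula: EPC = (dents per 10 cm * ends per dent) / 10
Step 1: Total ends per 10 cm = 197 * 2 = 394
Step 2: EPC = 394 / 10 = 39.4 ends/cm

39.4 ends/cm


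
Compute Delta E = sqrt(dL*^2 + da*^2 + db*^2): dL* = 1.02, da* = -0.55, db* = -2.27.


Formula: Delta E = sqrt(dL*^2 + da*^2 + db*^2)
Step 1: dL*^2 = 1.02^2 = 1.0404
Step 2: da*^2 = (-0.55)^2 = 0.3025
Step 3: db*^2 = (-2.27)^2 = 5.1529
Step 4: Sum = 1.0404 + 0.3025 + 5.1529 = 6.4958
Step 5: Delta E = sqrt(6.4958) = 2.55

2.55 Delta E


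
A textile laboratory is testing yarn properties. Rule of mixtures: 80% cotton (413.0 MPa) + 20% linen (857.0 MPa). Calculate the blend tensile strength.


Formula: Blend property = (fraction_A * property_A) + (fraction_B * property_B)
Step 1: Contribution A = 80/100 * 413.0 MPa = 330.4 MPa
Step 2: Contribution B = 20/100 * 857.0 MPa = 171.4 MPa
Step 3: Blend tensile strength = 330.4 + 171.4 = 501.8 MPa

501.8 MPa
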